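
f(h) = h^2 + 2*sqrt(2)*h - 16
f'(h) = 2*h + 2*sqrt(2)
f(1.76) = -7.92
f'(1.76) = 6.35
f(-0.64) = -17.40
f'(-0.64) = 1.55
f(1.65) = -8.61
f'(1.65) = 6.13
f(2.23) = -4.72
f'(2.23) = 7.29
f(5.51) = 29.94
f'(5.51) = 13.85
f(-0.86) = -17.69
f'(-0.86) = 1.11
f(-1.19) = -17.95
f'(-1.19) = 0.45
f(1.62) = -8.79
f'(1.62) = 6.07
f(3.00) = 1.49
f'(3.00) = 8.83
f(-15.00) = 166.57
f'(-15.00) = -27.17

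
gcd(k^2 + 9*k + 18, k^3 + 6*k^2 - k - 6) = k + 6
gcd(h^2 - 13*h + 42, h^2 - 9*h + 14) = h - 7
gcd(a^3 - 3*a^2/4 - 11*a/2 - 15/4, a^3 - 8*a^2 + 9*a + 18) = a^2 - 2*a - 3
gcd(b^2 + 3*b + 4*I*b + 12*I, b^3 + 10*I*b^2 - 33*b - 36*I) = b + 4*I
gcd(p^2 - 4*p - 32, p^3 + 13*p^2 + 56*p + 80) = p + 4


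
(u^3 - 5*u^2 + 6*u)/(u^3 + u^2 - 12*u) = (u - 2)/(u + 4)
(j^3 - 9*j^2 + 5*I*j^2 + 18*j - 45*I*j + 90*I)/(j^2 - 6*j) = j - 3 + 5*I - 15*I/j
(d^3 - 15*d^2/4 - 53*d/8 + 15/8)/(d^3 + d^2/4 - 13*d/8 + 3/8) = (d - 5)/(d - 1)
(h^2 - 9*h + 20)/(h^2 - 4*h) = (h - 5)/h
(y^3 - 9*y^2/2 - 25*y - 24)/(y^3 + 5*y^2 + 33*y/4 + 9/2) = 2*(y - 8)/(2*y + 3)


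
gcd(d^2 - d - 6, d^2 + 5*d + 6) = d + 2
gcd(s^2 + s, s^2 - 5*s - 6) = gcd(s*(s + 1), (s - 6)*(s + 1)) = s + 1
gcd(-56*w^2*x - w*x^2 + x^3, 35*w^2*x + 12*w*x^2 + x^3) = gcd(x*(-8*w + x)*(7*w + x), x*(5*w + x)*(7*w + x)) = 7*w*x + x^2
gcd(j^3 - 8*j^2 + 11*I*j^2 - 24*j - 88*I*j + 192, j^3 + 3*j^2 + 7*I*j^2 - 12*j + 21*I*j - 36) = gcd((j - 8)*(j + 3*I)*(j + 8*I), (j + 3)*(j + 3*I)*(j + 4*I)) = j + 3*I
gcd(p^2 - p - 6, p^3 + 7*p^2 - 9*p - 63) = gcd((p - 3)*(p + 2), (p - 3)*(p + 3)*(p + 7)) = p - 3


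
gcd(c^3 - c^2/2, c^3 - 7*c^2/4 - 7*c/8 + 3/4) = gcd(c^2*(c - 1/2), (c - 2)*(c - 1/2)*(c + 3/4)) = c - 1/2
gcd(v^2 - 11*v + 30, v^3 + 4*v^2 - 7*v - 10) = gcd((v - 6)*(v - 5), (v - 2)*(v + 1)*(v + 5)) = 1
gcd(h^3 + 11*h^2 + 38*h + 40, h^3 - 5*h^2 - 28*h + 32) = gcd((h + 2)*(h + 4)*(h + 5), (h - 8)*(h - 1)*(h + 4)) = h + 4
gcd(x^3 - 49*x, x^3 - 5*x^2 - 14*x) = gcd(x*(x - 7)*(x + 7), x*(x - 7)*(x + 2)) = x^2 - 7*x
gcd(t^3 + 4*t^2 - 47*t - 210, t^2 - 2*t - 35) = t^2 - 2*t - 35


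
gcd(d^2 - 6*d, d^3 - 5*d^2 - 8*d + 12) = d - 6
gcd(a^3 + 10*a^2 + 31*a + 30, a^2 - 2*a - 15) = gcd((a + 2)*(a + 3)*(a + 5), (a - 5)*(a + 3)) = a + 3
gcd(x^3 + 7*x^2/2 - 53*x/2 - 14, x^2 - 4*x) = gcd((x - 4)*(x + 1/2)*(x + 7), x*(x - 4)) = x - 4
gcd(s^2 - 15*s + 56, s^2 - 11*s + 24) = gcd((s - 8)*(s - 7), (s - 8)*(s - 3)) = s - 8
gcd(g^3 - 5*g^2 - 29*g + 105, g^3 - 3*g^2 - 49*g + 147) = g^2 - 10*g + 21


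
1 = 1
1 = 1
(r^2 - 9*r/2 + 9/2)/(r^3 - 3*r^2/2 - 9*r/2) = (2*r - 3)/(r*(2*r + 3))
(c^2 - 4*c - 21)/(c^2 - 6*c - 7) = (c + 3)/(c + 1)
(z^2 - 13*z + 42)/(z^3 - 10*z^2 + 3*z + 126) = 1/(z + 3)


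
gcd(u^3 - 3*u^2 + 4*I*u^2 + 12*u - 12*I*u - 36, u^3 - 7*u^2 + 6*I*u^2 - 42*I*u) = u + 6*I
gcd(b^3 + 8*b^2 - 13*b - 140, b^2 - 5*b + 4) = b - 4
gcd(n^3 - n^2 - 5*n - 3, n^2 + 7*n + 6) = n + 1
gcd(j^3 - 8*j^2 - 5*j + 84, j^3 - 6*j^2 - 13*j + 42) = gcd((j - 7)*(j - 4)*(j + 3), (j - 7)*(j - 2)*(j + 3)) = j^2 - 4*j - 21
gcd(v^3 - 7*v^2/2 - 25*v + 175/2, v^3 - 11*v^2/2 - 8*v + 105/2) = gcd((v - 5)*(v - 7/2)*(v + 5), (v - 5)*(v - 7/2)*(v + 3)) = v^2 - 17*v/2 + 35/2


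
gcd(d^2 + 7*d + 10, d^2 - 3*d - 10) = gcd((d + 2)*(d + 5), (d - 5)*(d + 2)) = d + 2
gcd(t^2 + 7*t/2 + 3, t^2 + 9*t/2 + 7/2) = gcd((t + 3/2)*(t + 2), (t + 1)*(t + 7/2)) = 1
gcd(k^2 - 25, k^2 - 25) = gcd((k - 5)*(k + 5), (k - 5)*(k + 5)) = k^2 - 25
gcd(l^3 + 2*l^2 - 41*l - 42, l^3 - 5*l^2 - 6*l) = l^2 - 5*l - 6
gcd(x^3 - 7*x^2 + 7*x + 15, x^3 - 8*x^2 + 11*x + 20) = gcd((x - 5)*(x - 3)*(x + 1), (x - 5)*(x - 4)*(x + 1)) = x^2 - 4*x - 5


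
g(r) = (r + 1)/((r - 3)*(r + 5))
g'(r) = -(r + 1)/((r - 3)*(r + 5)^2) + 1/((r - 3)*(r + 5)) - (r + 1)/((r - 3)^2*(r + 5)) = (-r^2 - 2*r - 17)/(r^4 + 4*r^3 - 26*r^2 - 60*r + 225)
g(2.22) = -0.57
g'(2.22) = -0.83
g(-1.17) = 0.01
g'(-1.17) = -0.06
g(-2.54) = 0.11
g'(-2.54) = -0.10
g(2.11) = -0.49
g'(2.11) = -0.64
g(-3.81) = 0.35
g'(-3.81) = -0.36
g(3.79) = 0.69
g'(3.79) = -0.81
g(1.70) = -0.31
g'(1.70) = -0.31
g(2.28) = -0.63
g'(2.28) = -0.97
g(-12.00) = -0.10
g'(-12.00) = -0.01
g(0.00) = -0.07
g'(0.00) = -0.08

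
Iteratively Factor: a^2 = (a)*(a)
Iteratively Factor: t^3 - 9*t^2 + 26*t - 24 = (t - 2)*(t^2 - 7*t + 12) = (t - 4)*(t - 2)*(t - 3)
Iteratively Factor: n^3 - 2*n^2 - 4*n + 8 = (n - 2)*(n^2 - 4) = (n - 2)*(n + 2)*(n - 2)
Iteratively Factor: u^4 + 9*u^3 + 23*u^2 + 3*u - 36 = (u + 3)*(u^3 + 6*u^2 + 5*u - 12) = (u + 3)^2*(u^2 + 3*u - 4) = (u + 3)^2*(u + 4)*(u - 1)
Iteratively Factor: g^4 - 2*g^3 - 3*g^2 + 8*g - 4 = (g - 2)*(g^3 - 3*g + 2) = (g - 2)*(g - 1)*(g^2 + g - 2) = (g - 2)*(g - 1)*(g + 2)*(g - 1)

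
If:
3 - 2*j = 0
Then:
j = 3/2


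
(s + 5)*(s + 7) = s^2 + 12*s + 35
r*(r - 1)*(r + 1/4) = r^3 - 3*r^2/4 - r/4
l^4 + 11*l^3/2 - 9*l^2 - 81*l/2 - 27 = (l - 3)*(l + 1)*(l + 3/2)*(l + 6)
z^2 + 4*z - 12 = (z - 2)*(z + 6)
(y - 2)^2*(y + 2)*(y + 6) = y^4 + 4*y^3 - 16*y^2 - 16*y + 48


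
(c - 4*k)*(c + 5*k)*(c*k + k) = c^3*k + c^2*k^2 + c^2*k - 20*c*k^3 + c*k^2 - 20*k^3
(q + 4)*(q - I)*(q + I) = q^3 + 4*q^2 + q + 4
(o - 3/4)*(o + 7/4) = o^2 + o - 21/16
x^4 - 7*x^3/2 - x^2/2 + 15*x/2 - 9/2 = (x - 3)*(x - 1)^2*(x + 3/2)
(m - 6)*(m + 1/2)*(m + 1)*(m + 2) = m^4 - 5*m^3/2 - 35*m^2/2 - 20*m - 6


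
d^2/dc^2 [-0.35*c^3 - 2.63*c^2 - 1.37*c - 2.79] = -2.1*c - 5.26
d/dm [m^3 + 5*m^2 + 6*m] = 3*m^2 + 10*m + 6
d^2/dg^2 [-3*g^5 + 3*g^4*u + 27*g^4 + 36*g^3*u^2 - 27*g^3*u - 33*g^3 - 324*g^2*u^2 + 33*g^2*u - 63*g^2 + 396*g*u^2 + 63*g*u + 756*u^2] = -60*g^3 + 36*g^2*u + 324*g^2 + 216*g*u^2 - 162*g*u - 198*g - 648*u^2 + 66*u - 126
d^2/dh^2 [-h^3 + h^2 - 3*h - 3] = 2 - 6*h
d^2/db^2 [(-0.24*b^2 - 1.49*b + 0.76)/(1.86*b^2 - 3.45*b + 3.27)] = (8.88178419700125e-16*b^4 - 13.389768*b^3 + 24.534144*b^2 + 25.113348*b - 29.904606)/(6.434856*b^6 - 35.80686*b^5 + 100.354626*b^4 - 166.965165*b^3 + 176.429907*b^2 - 110.671515*b + 34.965783)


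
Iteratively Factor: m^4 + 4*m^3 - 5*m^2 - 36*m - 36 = (m + 2)*(m^3 + 2*m^2 - 9*m - 18) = (m - 3)*(m + 2)*(m^2 + 5*m + 6) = (m - 3)*(m + 2)*(m + 3)*(m + 2)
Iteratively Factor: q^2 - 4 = (q - 2)*(q + 2)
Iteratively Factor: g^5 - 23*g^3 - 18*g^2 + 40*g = (g - 1)*(g^4 + g^3 - 22*g^2 - 40*g) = (g - 5)*(g - 1)*(g^3 + 6*g^2 + 8*g) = (g - 5)*(g - 1)*(g + 4)*(g^2 + 2*g) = (g - 5)*(g - 1)*(g + 2)*(g + 4)*(g)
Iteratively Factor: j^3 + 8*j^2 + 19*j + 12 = (j + 3)*(j^2 + 5*j + 4) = (j + 1)*(j + 3)*(j + 4)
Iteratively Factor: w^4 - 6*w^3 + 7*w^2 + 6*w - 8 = (w - 2)*(w^3 - 4*w^2 - w + 4) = (w - 2)*(w - 1)*(w^2 - 3*w - 4) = (w - 4)*(w - 2)*(w - 1)*(w + 1)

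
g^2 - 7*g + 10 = (g - 5)*(g - 2)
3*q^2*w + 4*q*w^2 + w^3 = w*(q + w)*(3*q + w)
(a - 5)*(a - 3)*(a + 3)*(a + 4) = a^4 - a^3 - 29*a^2 + 9*a + 180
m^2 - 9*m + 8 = (m - 8)*(m - 1)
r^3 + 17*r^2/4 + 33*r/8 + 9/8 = (r + 1/2)*(r + 3/4)*(r + 3)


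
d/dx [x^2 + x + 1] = 2*x + 1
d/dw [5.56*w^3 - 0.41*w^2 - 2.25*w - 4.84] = 16.68*w^2 - 0.82*w - 2.25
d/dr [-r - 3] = -1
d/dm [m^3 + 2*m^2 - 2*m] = 3*m^2 + 4*m - 2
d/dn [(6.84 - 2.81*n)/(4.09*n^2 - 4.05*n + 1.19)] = (11.4929*n^2 - 55.9512*n + 24.3581)/(16.7281*n^4 - 33.129*n^3 + 26.1367*n^2 - 9.639*n + 1.4161)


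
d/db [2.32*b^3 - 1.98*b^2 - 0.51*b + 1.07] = 6.96*b^2 - 3.96*b - 0.51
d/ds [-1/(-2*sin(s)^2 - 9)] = -2*sin(2*s)/(cos(2*s) - 10)^2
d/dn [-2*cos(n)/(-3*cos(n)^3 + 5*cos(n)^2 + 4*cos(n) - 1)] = 32*(6*cos(n)^3 - 5*cos(n)^2 - 1)*sin(n)/(7*cos(n) + 10*cos(2*n) - 3*cos(3*n) + 6)^2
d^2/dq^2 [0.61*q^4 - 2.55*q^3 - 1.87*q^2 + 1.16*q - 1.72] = 7.32*q^2 - 15.3*q - 3.74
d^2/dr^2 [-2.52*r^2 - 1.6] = -5.04000000000000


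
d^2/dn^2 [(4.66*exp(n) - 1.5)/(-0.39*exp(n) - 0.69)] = (1.482156*exp(n) - 2.622276)*exp(n)/(0.059319*exp(3*n) + 0.314847*exp(2*n) + 0.557037*exp(n) + 0.328509)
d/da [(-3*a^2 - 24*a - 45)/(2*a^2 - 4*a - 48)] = 3*(5*a^2 + 39*a + 81)/(a^4 - 4*a^3 - 44*a^2 + 96*a + 576)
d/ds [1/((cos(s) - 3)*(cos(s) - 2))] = (2*cos(s) - 5)*sin(s)/((cos(s) - 3)^2*(cos(s) - 2)^2)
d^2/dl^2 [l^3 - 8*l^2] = 6*l - 16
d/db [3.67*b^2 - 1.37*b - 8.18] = 7.34*b - 1.37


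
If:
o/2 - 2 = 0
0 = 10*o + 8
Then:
No Solution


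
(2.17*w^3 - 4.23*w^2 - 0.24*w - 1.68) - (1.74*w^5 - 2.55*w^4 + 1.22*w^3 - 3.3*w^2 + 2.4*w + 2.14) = -1.74*w^5 + 2.55*w^4 + 0.95*w^3 - 0.930000000000001*w^2 - 2.64*w - 3.82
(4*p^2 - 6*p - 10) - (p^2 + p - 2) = 3*p^2 - 7*p - 8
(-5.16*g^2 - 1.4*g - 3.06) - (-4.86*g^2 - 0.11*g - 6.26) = -0.3*g^2 - 1.29*g + 3.2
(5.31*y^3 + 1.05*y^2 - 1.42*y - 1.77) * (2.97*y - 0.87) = 15.7707*y^4 - 1.5012*y^3 - 5.1309*y^2 - 4.0215*y + 1.5399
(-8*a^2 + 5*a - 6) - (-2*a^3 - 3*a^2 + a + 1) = 2*a^3 - 5*a^2 + 4*a - 7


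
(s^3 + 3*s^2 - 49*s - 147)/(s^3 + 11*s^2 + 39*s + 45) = (s^2 - 49)/(s^2 + 8*s + 15)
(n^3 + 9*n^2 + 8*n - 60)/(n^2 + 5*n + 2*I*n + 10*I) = (n^2 + 4*n - 12)/(n + 2*I)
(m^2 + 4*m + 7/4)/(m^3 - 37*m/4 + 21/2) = (2*m + 1)/(2*m^2 - 7*m + 6)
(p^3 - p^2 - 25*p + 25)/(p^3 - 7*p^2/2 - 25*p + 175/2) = 2*(p - 1)/(2*p - 7)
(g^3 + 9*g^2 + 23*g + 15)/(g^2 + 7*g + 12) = (g^2 + 6*g + 5)/(g + 4)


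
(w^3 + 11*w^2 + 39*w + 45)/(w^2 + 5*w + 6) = (w^2 + 8*w + 15)/(w + 2)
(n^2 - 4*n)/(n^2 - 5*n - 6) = n*(4 - n)/(-n^2 + 5*n + 6)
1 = 1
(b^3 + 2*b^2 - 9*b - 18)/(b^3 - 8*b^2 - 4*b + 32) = (b^2 - 9)/(b^2 - 10*b + 16)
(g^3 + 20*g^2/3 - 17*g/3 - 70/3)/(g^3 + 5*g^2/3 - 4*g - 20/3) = (g + 7)/(g + 2)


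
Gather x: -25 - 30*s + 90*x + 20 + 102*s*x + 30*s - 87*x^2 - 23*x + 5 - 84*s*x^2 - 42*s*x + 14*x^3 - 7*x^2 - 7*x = 14*x^3 + x^2*(-84*s - 94) + x*(60*s + 60)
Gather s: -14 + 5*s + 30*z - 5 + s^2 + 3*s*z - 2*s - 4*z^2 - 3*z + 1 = s^2 + s*(3*z + 3) - 4*z^2 + 27*z - 18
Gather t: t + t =2*t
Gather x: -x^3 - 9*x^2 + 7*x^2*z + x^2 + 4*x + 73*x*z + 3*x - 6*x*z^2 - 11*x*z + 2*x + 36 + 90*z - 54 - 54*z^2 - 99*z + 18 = -x^3 + x^2*(7*z - 8) + x*(-6*z^2 + 62*z + 9) - 54*z^2 - 9*z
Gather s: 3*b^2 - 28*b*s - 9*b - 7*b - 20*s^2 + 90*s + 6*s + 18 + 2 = 3*b^2 - 16*b - 20*s^2 + s*(96 - 28*b) + 20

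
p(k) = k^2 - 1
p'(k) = 2*k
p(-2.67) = 6.13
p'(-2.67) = -5.34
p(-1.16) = 0.35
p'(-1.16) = -2.32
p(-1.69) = 1.86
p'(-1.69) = -3.38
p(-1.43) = 1.04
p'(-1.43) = -2.86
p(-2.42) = 4.86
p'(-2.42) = -4.84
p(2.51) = 5.30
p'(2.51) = 5.02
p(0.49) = -0.76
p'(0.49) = 0.98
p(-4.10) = 15.81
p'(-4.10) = -8.20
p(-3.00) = 8.00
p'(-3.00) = -6.00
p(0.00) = -1.00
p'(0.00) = 0.00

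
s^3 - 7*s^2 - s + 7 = (s - 7)*(s - 1)*(s + 1)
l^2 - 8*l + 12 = (l - 6)*(l - 2)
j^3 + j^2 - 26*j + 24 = (j - 4)*(j - 1)*(j + 6)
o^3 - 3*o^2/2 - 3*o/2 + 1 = (o - 2)*(o - 1/2)*(o + 1)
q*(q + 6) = q^2 + 6*q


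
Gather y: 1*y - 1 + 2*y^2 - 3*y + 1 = 2*y^2 - 2*y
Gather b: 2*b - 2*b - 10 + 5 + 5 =0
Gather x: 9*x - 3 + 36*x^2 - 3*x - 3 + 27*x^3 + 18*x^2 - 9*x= 27*x^3 + 54*x^2 - 3*x - 6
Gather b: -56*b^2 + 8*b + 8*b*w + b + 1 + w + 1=-56*b^2 + b*(8*w + 9) + w + 2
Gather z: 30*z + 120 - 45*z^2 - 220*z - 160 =-45*z^2 - 190*z - 40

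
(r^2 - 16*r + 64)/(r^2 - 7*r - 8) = (r - 8)/(r + 1)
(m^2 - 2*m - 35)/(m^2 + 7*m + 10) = (m - 7)/(m + 2)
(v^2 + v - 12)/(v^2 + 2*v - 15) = (v + 4)/(v + 5)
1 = 1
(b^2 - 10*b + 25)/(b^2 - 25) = (b - 5)/(b + 5)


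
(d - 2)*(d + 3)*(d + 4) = d^3 + 5*d^2 - 2*d - 24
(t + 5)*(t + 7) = t^2 + 12*t + 35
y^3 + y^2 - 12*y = y*(y - 3)*(y + 4)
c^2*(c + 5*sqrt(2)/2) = c^3 + 5*sqrt(2)*c^2/2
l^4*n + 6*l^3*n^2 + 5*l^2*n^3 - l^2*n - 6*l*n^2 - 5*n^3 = (l - 1)*(l + n)*(l + 5*n)*(l*n + n)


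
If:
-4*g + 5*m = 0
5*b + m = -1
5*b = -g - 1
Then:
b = -1/5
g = 0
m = 0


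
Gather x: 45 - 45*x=45 - 45*x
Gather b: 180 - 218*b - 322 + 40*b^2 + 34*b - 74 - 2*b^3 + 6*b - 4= -2*b^3 + 40*b^2 - 178*b - 220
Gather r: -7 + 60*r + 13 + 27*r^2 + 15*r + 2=27*r^2 + 75*r + 8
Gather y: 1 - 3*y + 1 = 2 - 3*y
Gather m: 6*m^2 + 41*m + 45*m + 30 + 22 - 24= 6*m^2 + 86*m + 28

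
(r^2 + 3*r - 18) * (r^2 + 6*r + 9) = r^4 + 9*r^3 + 9*r^2 - 81*r - 162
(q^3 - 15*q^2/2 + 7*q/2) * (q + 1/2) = q^4 - 7*q^3 - q^2/4 + 7*q/4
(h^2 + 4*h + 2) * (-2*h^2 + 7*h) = -2*h^4 - h^3 + 24*h^2 + 14*h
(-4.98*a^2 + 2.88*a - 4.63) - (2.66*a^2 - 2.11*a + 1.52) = -7.64*a^2 + 4.99*a - 6.15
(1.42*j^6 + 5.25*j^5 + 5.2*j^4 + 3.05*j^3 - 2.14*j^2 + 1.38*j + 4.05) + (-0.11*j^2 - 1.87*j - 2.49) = 1.42*j^6 + 5.25*j^5 + 5.2*j^4 + 3.05*j^3 - 2.25*j^2 - 0.49*j + 1.56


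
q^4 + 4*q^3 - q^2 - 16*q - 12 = (q - 2)*(q + 1)*(q + 2)*(q + 3)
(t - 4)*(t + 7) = t^2 + 3*t - 28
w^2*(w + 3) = w^3 + 3*w^2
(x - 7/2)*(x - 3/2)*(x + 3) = x^3 - 2*x^2 - 39*x/4 + 63/4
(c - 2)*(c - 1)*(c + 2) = c^3 - c^2 - 4*c + 4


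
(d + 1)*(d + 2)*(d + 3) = d^3 + 6*d^2 + 11*d + 6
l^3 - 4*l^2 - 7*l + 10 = (l - 5)*(l - 1)*(l + 2)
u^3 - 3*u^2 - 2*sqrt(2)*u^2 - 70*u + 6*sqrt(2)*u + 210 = (u - 3)*(u - 7*sqrt(2))*(u + 5*sqrt(2))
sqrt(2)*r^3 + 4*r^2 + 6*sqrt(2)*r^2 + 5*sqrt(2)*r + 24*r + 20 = (r + 5)*(r + 2*sqrt(2))*(sqrt(2)*r + sqrt(2))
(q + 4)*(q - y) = q^2 - q*y + 4*q - 4*y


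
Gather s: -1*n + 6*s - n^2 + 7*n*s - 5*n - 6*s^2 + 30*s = -n^2 - 6*n - 6*s^2 + s*(7*n + 36)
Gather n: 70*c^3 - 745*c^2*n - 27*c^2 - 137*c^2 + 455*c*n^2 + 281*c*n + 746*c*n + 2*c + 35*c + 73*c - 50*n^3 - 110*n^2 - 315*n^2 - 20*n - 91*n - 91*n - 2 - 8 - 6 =70*c^3 - 164*c^2 + 110*c - 50*n^3 + n^2*(455*c - 425) + n*(-745*c^2 + 1027*c - 202) - 16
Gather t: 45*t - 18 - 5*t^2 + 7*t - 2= -5*t^2 + 52*t - 20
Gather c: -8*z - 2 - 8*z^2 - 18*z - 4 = -8*z^2 - 26*z - 6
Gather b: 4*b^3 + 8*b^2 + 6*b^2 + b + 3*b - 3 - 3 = 4*b^3 + 14*b^2 + 4*b - 6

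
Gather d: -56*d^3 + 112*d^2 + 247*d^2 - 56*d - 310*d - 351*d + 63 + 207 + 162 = -56*d^3 + 359*d^2 - 717*d + 432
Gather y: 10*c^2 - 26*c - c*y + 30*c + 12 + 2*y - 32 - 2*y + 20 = 10*c^2 - c*y + 4*c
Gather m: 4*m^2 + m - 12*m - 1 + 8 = 4*m^2 - 11*m + 7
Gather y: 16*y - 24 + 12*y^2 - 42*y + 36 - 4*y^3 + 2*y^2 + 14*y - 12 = -4*y^3 + 14*y^2 - 12*y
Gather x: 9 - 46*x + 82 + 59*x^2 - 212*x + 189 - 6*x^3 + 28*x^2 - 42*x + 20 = -6*x^3 + 87*x^2 - 300*x + 300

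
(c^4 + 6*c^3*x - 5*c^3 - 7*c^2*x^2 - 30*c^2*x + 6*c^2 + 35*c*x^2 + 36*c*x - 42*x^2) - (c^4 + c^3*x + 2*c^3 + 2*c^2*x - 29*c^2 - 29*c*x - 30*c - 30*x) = 5*c^3*x - 7*c^3 - 7*c^2*x^2 - 32*c^2*x + 35*c^2 + 35*c*x^2 + 65*c*x + 30*c - 42*x^2 + 30*x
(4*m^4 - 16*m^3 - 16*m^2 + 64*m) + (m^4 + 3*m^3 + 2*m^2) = 5*m^4 - 13*m^3 - 14*m^2 + 64*m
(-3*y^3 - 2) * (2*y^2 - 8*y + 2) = -6*y^5 + 24*y^4 - 6*y^3 - 4*y^2 + 16*y - 4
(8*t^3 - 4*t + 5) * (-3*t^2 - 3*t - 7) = -24*t^5 - 24*t^4 - 44*t^3 - 3*t^2 + 13*t - 35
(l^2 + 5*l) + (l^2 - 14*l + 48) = 2*l^2 - 9*l + 48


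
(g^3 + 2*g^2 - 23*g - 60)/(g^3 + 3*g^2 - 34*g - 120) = (g^2 - 2*g - 15)/(g^2 - g - 30)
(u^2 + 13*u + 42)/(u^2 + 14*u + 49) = (u + 6)/(u + 7)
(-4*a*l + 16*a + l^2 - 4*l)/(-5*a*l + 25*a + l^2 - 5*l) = (4*a*l - 16*a - l^2 + 4*l)/(5*a*l - 25*a - l^2 + 5*l)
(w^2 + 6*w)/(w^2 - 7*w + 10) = w*(w + 6)/(w^2 - 7*w + 10)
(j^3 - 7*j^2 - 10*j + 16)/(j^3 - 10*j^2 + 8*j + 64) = (j - 1)/(j - 4)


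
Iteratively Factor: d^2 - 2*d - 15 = (d + 3)*(d - 5)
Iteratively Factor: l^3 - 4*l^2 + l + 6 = (l + 1)*(l^2 - 5*l + 6) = (l - 2)*(l + 1)*(l - 3)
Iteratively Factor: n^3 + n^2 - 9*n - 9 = (n - 3)*(n^2 + 4*n + 3) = (n - 3)*(n + 1)*(n + 3)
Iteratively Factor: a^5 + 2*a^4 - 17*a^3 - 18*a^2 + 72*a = (a)*(a^4 + 2*a^3 - 17*a^2 - 18*a + 72) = a*(a + 3)*(a^3 - a^2 - 14*a + 24) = a*(a + 3)*(a + 4)*(a^2 - 5*a + 6) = a*(a - 2)*(a + 3)*(a + 4)*(a - 3)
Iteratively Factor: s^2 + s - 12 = (s - 3)*(s + 4)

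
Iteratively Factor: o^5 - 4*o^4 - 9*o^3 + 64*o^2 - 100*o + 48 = (o - 3)*(o^4 - o^3 - 12*o^2 + 28*o - 16) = (o - 3)*(o + 4)*(o^3 - 5*o^2 + 8*o - 4) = (o - 3)*(o - 2)*(o + 4)*(o^2 - 3*o + 2) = (o - 3)*(o - 2)*(o - 1)*(o + 4)*(o - 2)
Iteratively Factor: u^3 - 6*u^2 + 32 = (u - 4)*(u^2 - 2*u - 8) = (u - 4)^2*(u + 2)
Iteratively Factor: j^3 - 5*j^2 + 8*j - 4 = (j - 1)*(j^2 - 4*j + 4) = (j - 2)*(j - 1)*(j - 2)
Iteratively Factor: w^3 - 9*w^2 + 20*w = (w)*(w^2 - 9*w + 20) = w*(w - 4)*(w - 5)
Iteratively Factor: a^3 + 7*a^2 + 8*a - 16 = (a + 4)*(a^2 + 3*a - 4) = (a + 4)^2*(a - 1)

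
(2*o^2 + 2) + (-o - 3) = 2*o^2 - o - 1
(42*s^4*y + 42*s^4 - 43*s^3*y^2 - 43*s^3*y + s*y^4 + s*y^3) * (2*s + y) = 84*s^5*y + 84*s^5 - 44*s^4*y^2 - 44*s^4*y - 43*s^3*y^3 - 43*s^3*y^2 + 2*s^2*y^4 + 2*s^2*y^3 + s*y^5 + s*y^4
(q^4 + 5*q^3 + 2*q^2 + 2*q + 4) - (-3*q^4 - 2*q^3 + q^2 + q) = 4*q^4 + 7*q^3 + q^2 + q + 4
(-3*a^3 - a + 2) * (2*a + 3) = -6*a^4 - 9*a^3 - 2*a^2 + a + 6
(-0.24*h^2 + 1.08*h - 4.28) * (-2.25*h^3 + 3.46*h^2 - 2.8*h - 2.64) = 0.54*h^5 - 3.2604*h^4 + 14.0388*h^3 - 17.1992*h^2 + 9.1328*h + 11.2992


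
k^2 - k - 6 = (k - 3)*(k + 2)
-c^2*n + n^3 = n*(-c + n)*(c + n)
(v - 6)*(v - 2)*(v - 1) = v^3 - 9*v^2 + 20*v - 12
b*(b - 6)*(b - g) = b^3 - b^2*g - 6*b^2 + 6*b*g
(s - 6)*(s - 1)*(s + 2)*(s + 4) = s^4 - s^3 - 28*s^2 - 20*s + 48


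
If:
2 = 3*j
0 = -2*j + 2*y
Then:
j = 2/3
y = 2/3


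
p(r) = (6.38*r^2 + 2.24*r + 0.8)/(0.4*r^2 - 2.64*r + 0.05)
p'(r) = (2.64 - 0.8*r)*(6.38*r^2 + 2.24*r + 0.8)/(0.4*r^2 - 2.64*r + 0.05)^2 + (12.76*r + 2.24)/(0.4*r^2 - 2.64*r + 0.05)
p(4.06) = -28.24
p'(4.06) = -17.48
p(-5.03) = 6.44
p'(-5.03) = -0.81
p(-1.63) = 2.60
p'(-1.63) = -1.53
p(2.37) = -10.59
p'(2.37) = -6.21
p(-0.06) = 3.28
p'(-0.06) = 49.06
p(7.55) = 130.66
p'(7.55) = -118.42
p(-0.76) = 1.22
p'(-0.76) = -1.53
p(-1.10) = 1.76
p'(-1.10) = -1.63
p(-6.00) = 7.17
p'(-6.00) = -0.69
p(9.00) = 61.88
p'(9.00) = -19.00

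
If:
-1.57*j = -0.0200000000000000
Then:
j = 0.01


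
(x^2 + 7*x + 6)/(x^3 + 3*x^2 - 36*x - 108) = (x + 1)/(x^2 - 3*x - 18)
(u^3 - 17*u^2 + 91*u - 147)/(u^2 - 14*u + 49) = u - 3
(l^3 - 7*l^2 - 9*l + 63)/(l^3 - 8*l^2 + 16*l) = (l^3 - 7*l^2 - 9*l + 63)/(l*(l^2 - 8*l + 16))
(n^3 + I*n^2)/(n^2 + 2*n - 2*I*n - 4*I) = n^2*(n + I)/(n^2 + 2*n*(1 - I) - 4*I)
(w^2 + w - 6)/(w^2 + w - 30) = (w^2 + w - 6)/(w^2 + w - 30)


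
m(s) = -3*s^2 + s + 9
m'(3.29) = -18.74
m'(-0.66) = 4.96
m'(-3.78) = 23.68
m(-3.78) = -37.65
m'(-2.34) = 15.04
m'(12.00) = -71.00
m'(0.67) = -3.02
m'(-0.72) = 5.32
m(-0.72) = 6.72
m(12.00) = -411.00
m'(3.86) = -22.16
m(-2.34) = -9.77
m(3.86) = -31.84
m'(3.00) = -17.00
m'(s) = 1 - 6*s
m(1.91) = -0.03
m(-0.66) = 7.03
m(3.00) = -15.00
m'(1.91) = -10.46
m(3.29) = -20.18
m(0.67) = 8.32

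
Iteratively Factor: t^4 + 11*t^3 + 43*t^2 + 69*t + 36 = (t + 1)*(t^3 + 10*t^2 + 33*t + 36) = (t + 1)*(t + 3)*(t^2 + 7*t + 12) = (t + 1)*(t + 3)*(t + 4)*(t + 3)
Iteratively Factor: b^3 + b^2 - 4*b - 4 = (b + 2)*(b^2 - b - 2) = (b + 1)*(b + 2)*(b - 2)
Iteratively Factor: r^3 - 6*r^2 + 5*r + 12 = (r - 3)*(r^2 - 3*r - 4) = (r - 4)*(r - 3)*(r + 1)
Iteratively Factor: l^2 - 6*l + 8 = (l - 2)*(l - 4)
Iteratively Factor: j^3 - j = (j + 1)*(j^2 - j) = (j - 1)*(j + 1)*(j)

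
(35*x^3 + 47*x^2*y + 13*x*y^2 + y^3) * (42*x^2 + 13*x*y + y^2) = 1470*x^5 + 2429*x^4*y + 1192*x^3*y^2 + 258*x^2*y^3 + 26*x*y^4 + y^5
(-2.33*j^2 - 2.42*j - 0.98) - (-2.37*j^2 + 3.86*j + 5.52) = 0.04*j^2 - 6.28*j - 6.5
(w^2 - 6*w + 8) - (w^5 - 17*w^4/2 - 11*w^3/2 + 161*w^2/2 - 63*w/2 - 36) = -w^5 + 17*w^4/2 + 11*w^3/2 - 159*w^2/2 + 51*w/2 + 44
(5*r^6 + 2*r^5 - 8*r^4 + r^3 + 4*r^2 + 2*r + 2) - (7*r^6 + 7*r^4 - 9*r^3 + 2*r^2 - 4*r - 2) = -2*r^6 + 2*r^5 - 15*r^4 + 10*r^3 + 2*r^2 + 6*r + 4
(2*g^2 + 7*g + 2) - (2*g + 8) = 2*g^2 + 5*g - 6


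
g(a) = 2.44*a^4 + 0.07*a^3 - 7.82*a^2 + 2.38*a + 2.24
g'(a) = 9.76*a^3 + 0.21*a^2 - 15.64*a + 2.38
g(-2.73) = 71.57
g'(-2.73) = -151.94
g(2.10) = 20.85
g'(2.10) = 60.85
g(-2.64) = 58.69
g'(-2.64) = -134.45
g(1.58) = 1.96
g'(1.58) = 16.69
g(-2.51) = 42.74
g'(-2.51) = -111.38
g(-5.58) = 2098.83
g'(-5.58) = -1599.52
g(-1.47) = -6.99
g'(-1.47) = -5.18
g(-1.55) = -6.41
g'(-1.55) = -9.22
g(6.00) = 2912.36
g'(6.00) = 2024.26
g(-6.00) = 2853.56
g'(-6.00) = -2004.38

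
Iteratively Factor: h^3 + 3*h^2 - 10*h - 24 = (h + 4)*(h^2 - h - 6) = (h - 3)*(h + 4)*(h + 2)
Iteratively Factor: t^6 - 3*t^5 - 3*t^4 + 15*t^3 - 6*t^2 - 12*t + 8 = (t + 2)*(t^5 - 5*t^4 + 7*t^3 + t^2 - 8*t + 4) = (t - 1)*(t + 2)*(t^4 - 4*t^3 + 3*t^2 + 4*t - 4) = (t - 2)*(t - 1)*(t + 2)*(t^3 - 2*t^2 - t + 2) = (t - 2)^2*(t - 1)*(t + 2)*(t^2 - 1) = (t - 2)^2*(t - 1)^2*(t + 2)*(t + 1)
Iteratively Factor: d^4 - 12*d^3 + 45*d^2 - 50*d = (d - 5)*(d^3 - 7*d^2 + 10*d) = (d - 5)^2*(d^2 - 2*d) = (d - 5)^2*(d - 2)*(d)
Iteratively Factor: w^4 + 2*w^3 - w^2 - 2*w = (w)*(w^3 + 2*w^2 - w - 2) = w*(w + 2)*(w^2 - 1) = w*(w + 1)*(w + 2)*(w - 1)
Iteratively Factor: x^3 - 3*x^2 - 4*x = (x + 1)*(x^2 - 4*x) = x*(x + 1)*(x - 4)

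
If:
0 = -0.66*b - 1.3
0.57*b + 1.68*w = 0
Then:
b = -1.97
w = 0.67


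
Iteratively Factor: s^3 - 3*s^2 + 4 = (s + 1)*(s^2 - 4*s + 4) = (s - 2)*(s + 1)*(s - 2)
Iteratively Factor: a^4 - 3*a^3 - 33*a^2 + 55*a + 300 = (a - 5)*(a^3 + 2*a^2 - 23*a - 60) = (a - 5)^2*(a^2 + 7*a + 12) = (a - 5)^2*(a + 3)*(a + 4)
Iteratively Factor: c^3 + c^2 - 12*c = (c + 4)*(c^2 - 3*c) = (c - 3)*(c + 4)*(c)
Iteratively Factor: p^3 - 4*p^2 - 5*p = (p)*(p^2 - 4*p - 5) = p*(p - 5)*(p + 1)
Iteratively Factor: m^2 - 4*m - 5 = (m + 1)*(m - 5)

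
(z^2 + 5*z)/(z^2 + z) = (z + 5)/(z + 1)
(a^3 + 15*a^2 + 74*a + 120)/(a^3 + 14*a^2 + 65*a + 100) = (a + 6)/(a + 5)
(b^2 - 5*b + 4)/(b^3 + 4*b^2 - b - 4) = (b - 4)/(b^2 + 5*b + 4)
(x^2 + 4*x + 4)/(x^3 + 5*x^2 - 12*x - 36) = (x + 2)/(x^2 + 3*x - 18)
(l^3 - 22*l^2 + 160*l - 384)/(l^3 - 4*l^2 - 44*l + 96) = (l^2 - 14*l + 48)/(l^2 + 4*l - 12)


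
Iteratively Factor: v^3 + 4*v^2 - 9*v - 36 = (v + 4)*(v^2 - 9) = (v - 3)*(v + 4)*(v + 3)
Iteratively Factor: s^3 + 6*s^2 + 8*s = (s)*(s^2 + 6*s + 8) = s*(s + 4)*(s + 2)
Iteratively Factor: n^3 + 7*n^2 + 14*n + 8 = (n + 4)*(n^2 + 3*n + 2) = (n + 1)*(n + 4)*(n + 2)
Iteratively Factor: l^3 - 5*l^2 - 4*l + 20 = (l - 5)*(l^2 - 4) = (l - 5)*(l - 2)*(l + 2)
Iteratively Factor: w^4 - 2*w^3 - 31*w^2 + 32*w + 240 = (w - 4)*(w^3 + 2*w^2 - 23*w - 60) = (w - 5)*(w - 4)*(w^2 + 7*w + 12) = (w - 5)*(w - 4)*(w + 3)*(w + 4)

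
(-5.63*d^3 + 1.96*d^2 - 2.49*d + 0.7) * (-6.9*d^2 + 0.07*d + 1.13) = 38.847*d^5 - 13.9181*d^4 + 10.9563*d^3 - 2.7895*d^2 - 2.7647*d + 0.791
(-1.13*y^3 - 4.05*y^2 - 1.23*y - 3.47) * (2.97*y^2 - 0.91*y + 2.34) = -3.3561*y^5 - 11.0002*y^4 - 2.6118*y^3 - 18.6636*y^2 + 0.279500000000001*y - 8.1198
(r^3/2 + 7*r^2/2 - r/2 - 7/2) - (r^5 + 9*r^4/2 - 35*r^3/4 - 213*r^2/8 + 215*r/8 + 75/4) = -r^5 - 9*r^4/2 + 37*r^3/4 + 241*r^2/8 - 219*r/8 - 89/4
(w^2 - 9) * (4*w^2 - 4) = 4*w^4 - 40*w^2 + 36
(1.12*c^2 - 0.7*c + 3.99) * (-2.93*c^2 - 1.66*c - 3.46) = -3.2816*c^4 + 0.1918*c^3 - 14.4039*c^2 - 4.2014*c - 13.8054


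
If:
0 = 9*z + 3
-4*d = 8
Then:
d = -2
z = -1/3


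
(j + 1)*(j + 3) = j^2 + 4*j + 3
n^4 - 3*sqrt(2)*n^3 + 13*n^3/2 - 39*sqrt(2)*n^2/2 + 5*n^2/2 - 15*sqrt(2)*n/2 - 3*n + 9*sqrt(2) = (n - 1/2)*(n + 1)*(n + 6)*(n - 3*sqrt(2))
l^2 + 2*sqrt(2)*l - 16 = (l - 2*sqrt(2))*(l + 4*sqrt(2))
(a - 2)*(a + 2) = a^2 - 4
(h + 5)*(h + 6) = h^2 + 11*h + 30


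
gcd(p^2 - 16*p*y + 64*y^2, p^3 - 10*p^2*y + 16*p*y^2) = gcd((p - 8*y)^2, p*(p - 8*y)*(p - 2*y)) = -p + 8*y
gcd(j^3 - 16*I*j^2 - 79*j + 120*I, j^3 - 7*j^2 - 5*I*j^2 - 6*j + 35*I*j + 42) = j - 3*I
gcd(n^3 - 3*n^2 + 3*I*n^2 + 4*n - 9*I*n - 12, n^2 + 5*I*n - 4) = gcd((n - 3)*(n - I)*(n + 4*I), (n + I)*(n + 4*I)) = n + 4*I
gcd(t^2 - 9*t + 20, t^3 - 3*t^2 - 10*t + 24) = t - 4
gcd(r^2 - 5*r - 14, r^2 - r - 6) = r + 2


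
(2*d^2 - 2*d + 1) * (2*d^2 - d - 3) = 4*d^4 - 6*d^3 - 2*d^2 + 5*d - 3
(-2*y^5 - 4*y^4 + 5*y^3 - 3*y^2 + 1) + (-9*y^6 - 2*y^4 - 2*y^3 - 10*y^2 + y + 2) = -9*y^6 - 2*y^5 - 6*y^4 + 3*y^3 - 13*y^2 + y + 3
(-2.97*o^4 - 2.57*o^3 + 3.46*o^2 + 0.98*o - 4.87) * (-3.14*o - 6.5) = 9.3258*o^5 + 27.3748*o^4 + 5.8406*o^3 - 25.5672*o^2 + 8.9218*o + 31.655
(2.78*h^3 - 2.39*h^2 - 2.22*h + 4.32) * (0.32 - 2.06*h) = -5.7268*h^4 + 5.813*h^3 + 3.8084*h^2 - 9.6096*h + 1.3824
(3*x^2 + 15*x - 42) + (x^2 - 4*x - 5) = 4*x^2 + 11*x - 47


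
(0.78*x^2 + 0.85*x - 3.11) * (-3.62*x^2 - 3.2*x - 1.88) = -2.8236*x^4 - 5.573*x^3 + 7.0718*x^2 + 8.354*x + 5.8468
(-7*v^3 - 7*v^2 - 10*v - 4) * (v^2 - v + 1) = -7*v^5 - 10*v^3 - v^2 - 6*v - 4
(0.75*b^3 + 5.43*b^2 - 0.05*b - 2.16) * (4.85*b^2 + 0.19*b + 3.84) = 3.6375*b^5 + 26.478*b^4 + 3.6692*b^3 + 10.3657*b^2 - 0.6024*b - 8.2944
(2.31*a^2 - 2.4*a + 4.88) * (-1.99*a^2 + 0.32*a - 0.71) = -4.5969*a^4 + 5.5152*a^3 - 12.1193*a^2 + 3.2656*a - 3.4648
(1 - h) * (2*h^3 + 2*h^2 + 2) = -2*h^4 + 2*h^2 - 2*h + 2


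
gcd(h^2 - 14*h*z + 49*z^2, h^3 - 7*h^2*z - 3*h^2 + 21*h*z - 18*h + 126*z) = -h + 7*z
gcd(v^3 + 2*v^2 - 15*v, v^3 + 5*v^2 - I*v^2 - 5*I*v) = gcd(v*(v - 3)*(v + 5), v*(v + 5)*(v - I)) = v^2 + 5*v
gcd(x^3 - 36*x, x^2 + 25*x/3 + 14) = x + 6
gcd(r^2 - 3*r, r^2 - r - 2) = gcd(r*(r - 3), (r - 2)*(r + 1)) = 1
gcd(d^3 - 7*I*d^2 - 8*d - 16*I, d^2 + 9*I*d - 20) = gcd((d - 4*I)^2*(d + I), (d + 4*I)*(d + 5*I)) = 1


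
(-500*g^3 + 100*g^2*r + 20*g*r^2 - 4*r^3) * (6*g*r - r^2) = -3000*g^4*r + 1100*g^3*r^2 + 20*g^2*r^3 - 44*g*r^4 + 4*r^5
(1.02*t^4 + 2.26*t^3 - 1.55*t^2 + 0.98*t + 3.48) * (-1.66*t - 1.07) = -1.6932*t^5 - 4.843*t^4 + 0.1548*t^3 + 0.0317000000000003*t^2 - 6.8254*t - 3.7236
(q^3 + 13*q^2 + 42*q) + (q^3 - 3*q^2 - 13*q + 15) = 2*q^3 + 10*q^2 + 29*q + 15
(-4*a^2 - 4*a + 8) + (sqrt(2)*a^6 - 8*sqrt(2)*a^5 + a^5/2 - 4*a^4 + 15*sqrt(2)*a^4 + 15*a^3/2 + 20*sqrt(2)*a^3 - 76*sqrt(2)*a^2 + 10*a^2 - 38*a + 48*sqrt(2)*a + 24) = sqrt(2)*a^6 - 8*sqrt(2)*a^5 + a^5/2 - 4*a^4 + 15*sqrt(2)*a^4 + 15*a^3/2 + 20*sqrt(2)*a^3 - 76*sqrt(2)*a^2 + 6*a^2 - 42*a + 48*sqrt(2)*a + 32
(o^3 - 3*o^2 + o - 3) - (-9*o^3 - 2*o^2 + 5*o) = 10*o^3 - o^2 - 4*o - 3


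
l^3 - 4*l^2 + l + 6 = (l - 3)*(l - 2)*(l + 1)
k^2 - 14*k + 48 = (k - 8)*(k - 6)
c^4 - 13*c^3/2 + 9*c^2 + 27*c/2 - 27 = (c - 3)^2*(c - 2)*(c + 3/2)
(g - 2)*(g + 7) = g^2 + 5*g - 14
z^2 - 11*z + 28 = (z - 7)*(z - 4)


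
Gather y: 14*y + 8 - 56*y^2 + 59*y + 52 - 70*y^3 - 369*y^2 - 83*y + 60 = -70*y^3 - 425*y^2 - 10*y + 120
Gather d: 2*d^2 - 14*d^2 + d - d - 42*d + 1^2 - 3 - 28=-12*d^2 - 42*d - 30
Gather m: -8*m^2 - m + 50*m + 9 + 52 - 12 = -8*m^2 + 49*m + 49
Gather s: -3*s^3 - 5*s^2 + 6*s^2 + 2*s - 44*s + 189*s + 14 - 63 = -3*s^3 + s^2 + 147*s - 49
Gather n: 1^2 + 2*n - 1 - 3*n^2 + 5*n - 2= -3*n^2 + 7*n - 2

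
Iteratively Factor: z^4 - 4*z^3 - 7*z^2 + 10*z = (z - 1)*(z^3 - 3*z^2 - 10*z) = z*(z - 1)*(z^2 - 3*z - 10) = z*(z - 1)*(z + 2)*(z - 5)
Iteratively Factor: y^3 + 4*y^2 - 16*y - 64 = (y + 4)*(y^2 - 16) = (y + 4)^2*(y - 4)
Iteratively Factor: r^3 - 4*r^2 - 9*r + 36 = (r - 3)*(r^2 - r - 12) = (r - 4)*(r - 3)*(r + 3)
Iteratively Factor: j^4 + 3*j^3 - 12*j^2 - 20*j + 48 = (j + 3)*(j^3 - 12*j + 16) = (j - 2)*(j + 3)*(j^2 + 2*j - 8) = (j - 2)*(j + 3)*(j + 4)*(j - 2)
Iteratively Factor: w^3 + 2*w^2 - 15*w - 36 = (w + 3)*(w^2 - w - 12) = (w + 3)^2*(w - 4)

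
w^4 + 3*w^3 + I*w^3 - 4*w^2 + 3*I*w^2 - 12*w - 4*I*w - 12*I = (w - 2)*(w + 2)*(w + 3)*(w + I)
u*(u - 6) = u^2 - 6*u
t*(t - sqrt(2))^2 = t^3 - 2*sqrt(2)*t^2 + 2*t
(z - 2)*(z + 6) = z^2 + 4*z - 12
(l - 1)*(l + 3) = l^2 + 2*l - 3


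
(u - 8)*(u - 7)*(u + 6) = u^3 - 9*u^2 - 34*u + 336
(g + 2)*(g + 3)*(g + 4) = g^3 + 9*g^2 + 26*g + 24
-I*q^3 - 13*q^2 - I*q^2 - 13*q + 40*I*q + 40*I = (q - 8*I)*(q - 5*I)*(-I*q - I)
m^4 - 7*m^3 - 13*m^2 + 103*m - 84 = (m - 7)*(m - 3)*(m - 1)*(m + 4)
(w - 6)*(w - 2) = w^2 - 8*w + 12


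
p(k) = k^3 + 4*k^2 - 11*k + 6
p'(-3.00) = -8.00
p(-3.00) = 48.00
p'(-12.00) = 325.00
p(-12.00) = -1014.00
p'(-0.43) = -13.89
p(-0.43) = 11.39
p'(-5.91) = 46.50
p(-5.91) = 4.30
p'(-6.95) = 78.31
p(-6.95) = -60.04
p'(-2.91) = -8.88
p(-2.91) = 47.24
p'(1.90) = 15.03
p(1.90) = 6.40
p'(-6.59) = 66.56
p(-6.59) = -33.99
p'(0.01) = -10.92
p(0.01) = 5.89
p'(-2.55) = -11.89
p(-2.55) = 43.48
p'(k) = 3*k^2 + 8*k - 11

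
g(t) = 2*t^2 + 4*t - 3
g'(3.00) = 16.00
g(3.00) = 27.00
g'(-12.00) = -44.00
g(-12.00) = 237.00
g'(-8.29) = -29.16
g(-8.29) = 101.29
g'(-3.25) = -9.00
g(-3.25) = 5.12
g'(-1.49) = -1.96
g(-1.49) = -4.52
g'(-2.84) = -7.36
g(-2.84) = 1.77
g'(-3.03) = -8.12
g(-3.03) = 3.24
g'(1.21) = 8.84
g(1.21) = 4.77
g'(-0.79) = 0.84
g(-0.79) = -4.91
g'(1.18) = 8.72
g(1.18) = 4.50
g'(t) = 4*t + 4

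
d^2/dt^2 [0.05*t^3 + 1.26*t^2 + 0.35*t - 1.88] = 0.3*t + 2.52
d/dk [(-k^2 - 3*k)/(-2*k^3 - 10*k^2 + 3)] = (-2*k^2*(k + 3)*(3*k + 10) + (2*k + 3)*(2*k^3 + 10*k^2 - 3))/(2*k^3 + 10*k^2 - 3)^2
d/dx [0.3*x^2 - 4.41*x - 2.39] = 0.6*x - 4.41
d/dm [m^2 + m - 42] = 2*m + 1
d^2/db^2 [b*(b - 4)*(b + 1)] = 6*b - 6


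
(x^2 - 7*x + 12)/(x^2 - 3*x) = (x - 4)/x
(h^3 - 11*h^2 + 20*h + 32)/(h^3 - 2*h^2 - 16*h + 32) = (h^2 - 7*h - 8)/(h^2 + 2*h - 8)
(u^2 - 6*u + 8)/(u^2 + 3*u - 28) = (u - 2)/(u + 7)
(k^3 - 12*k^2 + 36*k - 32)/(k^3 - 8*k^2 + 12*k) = (k^2 - 10*k + 16)/(k*(k - 6))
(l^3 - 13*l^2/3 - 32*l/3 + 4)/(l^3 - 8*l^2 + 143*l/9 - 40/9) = 3*(l^2 - 4*l - 12)/(3*l^2 - 23*l + 40)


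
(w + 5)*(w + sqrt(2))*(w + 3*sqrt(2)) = w^3 + 5*w^2 + 4*sqrt(2)*w^2 + 6*w + 20*sqrt(2)*w + 30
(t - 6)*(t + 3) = t^2 - 3*t - 18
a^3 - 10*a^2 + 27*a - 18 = (a - 6)*(a - 3)*(a - 1)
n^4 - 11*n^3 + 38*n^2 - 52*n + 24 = (n - 6)*(n - 2)^2*(n - 1)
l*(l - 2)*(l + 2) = l^3 - 4*l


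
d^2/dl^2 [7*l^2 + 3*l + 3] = 14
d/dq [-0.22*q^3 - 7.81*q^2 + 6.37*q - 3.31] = -0.66*q^2 - 15.62*q + 6.37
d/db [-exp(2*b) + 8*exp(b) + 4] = 2*(4 - exp(b))*exp(b)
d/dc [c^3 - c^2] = c*(3*c - 2)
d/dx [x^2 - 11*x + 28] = 2*x - 11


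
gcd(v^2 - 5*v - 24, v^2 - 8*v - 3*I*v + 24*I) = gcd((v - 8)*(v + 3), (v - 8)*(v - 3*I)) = v - 8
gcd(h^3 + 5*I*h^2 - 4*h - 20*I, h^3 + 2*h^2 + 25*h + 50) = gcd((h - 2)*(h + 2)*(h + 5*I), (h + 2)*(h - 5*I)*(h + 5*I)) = h^2 + h*(2 + 5*I) + 10*I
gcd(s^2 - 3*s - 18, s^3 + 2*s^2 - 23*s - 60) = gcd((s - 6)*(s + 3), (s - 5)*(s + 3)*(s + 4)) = s + 3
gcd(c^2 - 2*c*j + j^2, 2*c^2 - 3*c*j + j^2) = c - j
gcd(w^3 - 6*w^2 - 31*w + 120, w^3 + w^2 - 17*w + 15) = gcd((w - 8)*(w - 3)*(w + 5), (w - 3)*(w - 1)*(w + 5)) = w^2 + 2*w - 15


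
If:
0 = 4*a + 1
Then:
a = -1/4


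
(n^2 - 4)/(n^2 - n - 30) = (4 - n^2)/(-n^2 + n + 30)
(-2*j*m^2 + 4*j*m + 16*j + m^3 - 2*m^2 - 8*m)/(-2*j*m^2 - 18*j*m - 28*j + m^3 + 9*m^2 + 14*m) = (m - 4)/(m + 7)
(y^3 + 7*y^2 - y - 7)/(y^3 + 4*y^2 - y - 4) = (y + 7)/(y + 4)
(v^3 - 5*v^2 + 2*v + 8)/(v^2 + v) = v - 6 + 8/v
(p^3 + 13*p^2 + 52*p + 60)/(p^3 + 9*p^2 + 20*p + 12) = (p + 5)/(p + 1)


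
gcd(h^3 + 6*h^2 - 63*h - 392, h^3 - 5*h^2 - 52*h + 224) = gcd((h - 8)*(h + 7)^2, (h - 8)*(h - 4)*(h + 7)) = h^2 - h - 56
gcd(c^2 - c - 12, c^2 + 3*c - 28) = c - 4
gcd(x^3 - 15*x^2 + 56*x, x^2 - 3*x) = x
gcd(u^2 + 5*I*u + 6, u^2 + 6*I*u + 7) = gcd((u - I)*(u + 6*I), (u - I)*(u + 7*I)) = u - I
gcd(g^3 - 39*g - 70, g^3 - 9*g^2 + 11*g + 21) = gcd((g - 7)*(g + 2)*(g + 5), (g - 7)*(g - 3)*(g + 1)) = g - 7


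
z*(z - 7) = z^2 - 7*z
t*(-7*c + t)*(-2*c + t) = 14*c^2*t - 9*c*t^2 + t^3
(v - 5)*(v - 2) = v^2 - 7*v + 10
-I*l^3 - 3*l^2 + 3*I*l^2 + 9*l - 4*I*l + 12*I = (l - 3)*(l - 4*I)*(-I*l + 1)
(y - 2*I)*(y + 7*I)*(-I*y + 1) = -I*y^3 + 6*y^2 - 9*I*y + 14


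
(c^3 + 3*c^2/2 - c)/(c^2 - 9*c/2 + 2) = c*(c + 2)/(c - 4)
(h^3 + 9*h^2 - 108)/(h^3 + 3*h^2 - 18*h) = (h + 6)/h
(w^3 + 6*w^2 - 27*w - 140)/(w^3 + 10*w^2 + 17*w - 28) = (w - 5)/(w - 1)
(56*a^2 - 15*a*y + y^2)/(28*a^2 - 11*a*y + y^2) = (-8*a + y)/(-4*a + y)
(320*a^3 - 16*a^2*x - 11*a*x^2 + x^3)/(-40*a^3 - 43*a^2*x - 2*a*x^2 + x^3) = (-8*a + x)/(a + x)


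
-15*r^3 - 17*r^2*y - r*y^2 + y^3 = (-5*r + y)*(r + y)*(3*r + y)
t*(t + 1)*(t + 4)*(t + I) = t^4 + 5*t^3 + I*t^3 + 4*t^2 + 5*I*t^2 + 4*I*t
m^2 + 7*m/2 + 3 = (m + 3/2)*(m + 2)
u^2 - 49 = (u - 7)*(u + 7)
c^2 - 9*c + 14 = (c - 7)*(c - 2)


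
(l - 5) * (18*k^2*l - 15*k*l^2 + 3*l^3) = 18*k^2*l^2 - 90*k^2*l - 15*k*l^3 + 75*k*l^2 + 3*l^4 - 15*l^3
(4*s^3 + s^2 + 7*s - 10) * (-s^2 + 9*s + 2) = -4*s^5 + 35*s^4 + 10*s^3 + 75*s^2 - 76*s - 20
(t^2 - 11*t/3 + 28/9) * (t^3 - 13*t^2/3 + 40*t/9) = t^5 - 8*t^4 + 211*t^3/9 - 268*t^2/9 + 1120*t/81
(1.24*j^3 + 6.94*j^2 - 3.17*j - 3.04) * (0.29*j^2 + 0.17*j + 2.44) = 0.3596*j^5 + 2.2234*j^4 + 3.2861*j^3 + 15.5131*j^2 - 8.2516*j - 7.4176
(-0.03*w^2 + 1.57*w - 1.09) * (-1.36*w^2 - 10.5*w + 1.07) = 0.0408*w^4 - 1.8202*w^3 - 15.0347*w^2 + 13.1249*w - 1.1663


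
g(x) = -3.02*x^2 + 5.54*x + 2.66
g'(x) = 5.54 - 6.04*x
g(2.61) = -3.45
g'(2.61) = -10.22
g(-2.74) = -35.19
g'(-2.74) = 22.09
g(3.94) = -22.39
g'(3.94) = -18.26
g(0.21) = 3.69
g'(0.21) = 4.27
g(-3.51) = -53.99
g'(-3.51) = 26.74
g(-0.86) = -4.34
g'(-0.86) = 10.73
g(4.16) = -26.56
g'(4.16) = -19.59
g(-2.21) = -24.33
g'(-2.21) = 18.89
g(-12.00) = -498.70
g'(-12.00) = 78.02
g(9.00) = -192.10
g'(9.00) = -48.82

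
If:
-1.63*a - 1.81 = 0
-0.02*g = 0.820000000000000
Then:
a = -1.11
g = -41.00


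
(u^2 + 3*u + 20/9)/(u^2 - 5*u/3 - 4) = (u + 5/3)/(u - 3)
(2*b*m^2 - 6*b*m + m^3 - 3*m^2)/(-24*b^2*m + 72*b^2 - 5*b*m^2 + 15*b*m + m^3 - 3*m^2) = m*(-2*b - m)/(24*b^2 + 5*b*m - m^2)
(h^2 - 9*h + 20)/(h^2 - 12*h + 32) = (h - 5)/(h - 8)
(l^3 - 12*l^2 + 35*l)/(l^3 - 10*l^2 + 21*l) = (l - 5)/(l - 3)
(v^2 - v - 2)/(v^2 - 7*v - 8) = (v - 2)/(v - 8)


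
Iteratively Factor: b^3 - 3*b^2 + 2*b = (b - 2)*(b^2 - b) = (b - 2)*(b - 1)*(b)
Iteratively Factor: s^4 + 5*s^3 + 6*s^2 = (s)*(s^3 + 5*s^2 + 6*s) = s*(s + 3)*(s^2 + 2*s) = s*(s + 2)*(s + 3)*(s)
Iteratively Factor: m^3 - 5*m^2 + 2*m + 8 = (m - 4)*(m^2 - m - 2) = (m - 4)*(m + 1)*(m - 2)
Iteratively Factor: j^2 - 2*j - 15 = (j - 5)*(j + 3)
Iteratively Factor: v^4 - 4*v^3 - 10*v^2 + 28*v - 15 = (v - 5)*(v^3 + v^2 - 5*v + 3) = (v - 5)*(v - 1)*(v^2 + 2*v - 3) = (v - 5)*(v - 1)*(v + 3)*(v - 1)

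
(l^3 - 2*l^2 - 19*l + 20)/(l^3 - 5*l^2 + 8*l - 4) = (l^2 - l - 20)/(l^2 - 4*l + 4)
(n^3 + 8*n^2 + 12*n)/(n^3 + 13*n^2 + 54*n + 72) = n*(n + 2)/(n^2 + 7*n + 12)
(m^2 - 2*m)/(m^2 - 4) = m/(m + 2)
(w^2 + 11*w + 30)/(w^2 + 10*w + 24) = (w + 5)/(w + 4)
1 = 1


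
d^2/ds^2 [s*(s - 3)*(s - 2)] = 6*s - 10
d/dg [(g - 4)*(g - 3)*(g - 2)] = 3*g^2 - 18*g + 26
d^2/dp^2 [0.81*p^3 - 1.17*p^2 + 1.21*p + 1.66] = 4.86*p - 2.34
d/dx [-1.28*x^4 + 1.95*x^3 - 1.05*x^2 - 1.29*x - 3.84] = -5.12*x^3 + 5.85*x^2 - 2.1*x - 1.29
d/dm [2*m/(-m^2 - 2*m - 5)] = 2*(m^2 - 5)/(m^4 + 4*m^3 + 14*m^2 + 20*m + 25)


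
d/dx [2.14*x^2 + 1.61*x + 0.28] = 4.28*x + 1.61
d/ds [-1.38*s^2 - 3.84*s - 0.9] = -2.76*s - 3.84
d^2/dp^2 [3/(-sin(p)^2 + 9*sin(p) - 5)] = 3*(4*sin(p)^4 - 27*sin(p)^3 + 55*sin(p)^2 + 99*sin(p) - 152)/(sin(p)^2 - 9*sin(p) + 5)^3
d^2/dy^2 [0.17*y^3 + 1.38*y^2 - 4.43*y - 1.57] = 1.02*y + 2.76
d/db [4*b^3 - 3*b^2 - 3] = 6*b*(2*b - 1)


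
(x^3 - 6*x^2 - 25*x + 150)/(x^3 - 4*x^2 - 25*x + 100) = (x - 6)/(x - 4)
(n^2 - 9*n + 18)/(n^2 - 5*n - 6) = (n - 3)/(n + 1)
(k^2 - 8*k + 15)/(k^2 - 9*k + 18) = (k - 5)/(k - 6)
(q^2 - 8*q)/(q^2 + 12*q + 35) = q*(q - 8)/(q^2 + 12*q + 35)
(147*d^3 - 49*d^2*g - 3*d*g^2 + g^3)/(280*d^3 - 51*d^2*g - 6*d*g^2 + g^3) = (21*d^2 - 10*d*g + g^2)/(40*d^2 - 13*d*g + g^2)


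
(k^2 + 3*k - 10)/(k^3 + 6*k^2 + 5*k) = (k - 2)/(k*(k + 1))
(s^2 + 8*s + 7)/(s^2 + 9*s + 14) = (s + 1)/(s + 2)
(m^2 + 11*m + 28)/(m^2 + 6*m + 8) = (m + 7)/(m + 2)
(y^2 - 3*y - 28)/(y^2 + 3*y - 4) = (y - 7)/(y - 1)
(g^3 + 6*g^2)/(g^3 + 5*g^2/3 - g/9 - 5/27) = 27*g^2*(g + 6)/(27*g^3 + 45*g^2 - 3*g - 5)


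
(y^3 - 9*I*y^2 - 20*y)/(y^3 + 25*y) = (y - 4*I)/(y + 5*I)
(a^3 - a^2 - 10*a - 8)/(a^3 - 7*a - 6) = (a - 4)/(a - 3)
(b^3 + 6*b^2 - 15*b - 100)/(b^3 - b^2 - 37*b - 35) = (b^2 + b - 20)/(b^2 - 6*b - 7)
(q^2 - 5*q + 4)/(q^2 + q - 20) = (q - 1)/(q + 5)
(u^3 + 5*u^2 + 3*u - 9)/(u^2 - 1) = (u^2 + 6*u + 9)/(u + 1)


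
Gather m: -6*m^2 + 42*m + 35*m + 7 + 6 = -6*m^2 + 77*m + 13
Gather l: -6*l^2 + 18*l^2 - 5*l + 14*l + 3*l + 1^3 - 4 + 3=12*l^2 + 12*l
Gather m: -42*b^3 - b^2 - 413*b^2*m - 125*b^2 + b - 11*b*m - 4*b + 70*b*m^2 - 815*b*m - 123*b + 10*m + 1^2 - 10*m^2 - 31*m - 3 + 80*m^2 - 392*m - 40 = -42*b^3 - 126*b^2 - 126*b + m^2*(70*b + 70) + m*(-413*b^2 - 826*b - 413) - 42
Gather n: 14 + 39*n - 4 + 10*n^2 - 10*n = 10*n^2 + 29*n + 10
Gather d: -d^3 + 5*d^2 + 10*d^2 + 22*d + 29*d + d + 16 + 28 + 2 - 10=-d^3 + 15*d^2 + 52*d + 36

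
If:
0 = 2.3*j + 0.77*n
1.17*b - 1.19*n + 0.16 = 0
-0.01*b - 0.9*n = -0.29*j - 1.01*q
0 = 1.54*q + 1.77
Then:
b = -1.31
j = 0.39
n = -1.15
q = -1.15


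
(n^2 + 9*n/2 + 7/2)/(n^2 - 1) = (n + 7/2)/(n - 1)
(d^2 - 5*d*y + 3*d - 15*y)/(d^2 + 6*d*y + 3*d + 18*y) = (d - 5*y)/(d + 6*y)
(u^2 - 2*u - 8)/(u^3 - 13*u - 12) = (u + 2)/(u^2 + 4*u + 3)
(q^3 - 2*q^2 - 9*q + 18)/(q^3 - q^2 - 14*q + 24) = (q + 3)/(q + 4)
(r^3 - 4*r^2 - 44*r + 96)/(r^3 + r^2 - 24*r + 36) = (r - 8)/(r - 3)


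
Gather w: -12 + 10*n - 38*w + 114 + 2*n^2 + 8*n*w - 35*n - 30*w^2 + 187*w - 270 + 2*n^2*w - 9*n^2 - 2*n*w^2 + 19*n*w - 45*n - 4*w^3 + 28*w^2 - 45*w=-7*n^2 - 70*n - 4*w^3 + w^2*(-2*n - 2) + w*(2*n^2 + 27*n + 104) - 168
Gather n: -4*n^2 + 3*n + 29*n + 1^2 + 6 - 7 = -4*n^2 + 32*n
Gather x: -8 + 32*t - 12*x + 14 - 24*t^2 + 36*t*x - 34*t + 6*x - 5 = -24*t^2 - 2*t + x*(36*t - 6) + 1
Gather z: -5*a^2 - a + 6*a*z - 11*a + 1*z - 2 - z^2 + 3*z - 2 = -5*a^2 - 12*a - z^2 + z*(6*a + 4) - 4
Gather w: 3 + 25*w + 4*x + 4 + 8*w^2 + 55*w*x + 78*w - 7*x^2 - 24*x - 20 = 8*w^2 + w*(55*x + 103) - 7*x^2 - 20*x - 13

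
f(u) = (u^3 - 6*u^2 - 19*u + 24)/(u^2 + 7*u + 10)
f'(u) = (-2*u - 7)*(u^3 - 6*u^2 - 19*u + 24)/(u^2 + 7*u + 10)^2 + (3*u^2 - 12*u - 19)/(u^2 + 7*u + 10) = (u^4 + 14*u^3 + 7*u^2 - 168*u - 358)/(u^4 + 14*u^3 + 69*u^2 + 140*u + 100)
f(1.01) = -0.02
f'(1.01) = -1.54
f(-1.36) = 15.55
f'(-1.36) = -27.34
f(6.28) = -0.90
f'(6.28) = 0.45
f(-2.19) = -49.32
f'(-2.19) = -282.59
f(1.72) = -0.85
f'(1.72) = -0.87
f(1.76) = -0.89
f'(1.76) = -0.85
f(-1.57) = 23.85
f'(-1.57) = -57.50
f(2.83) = -1.46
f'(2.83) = -0.28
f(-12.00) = -33.43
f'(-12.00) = -0.16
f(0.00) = 2.40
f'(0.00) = -3.58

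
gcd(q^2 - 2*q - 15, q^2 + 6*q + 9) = q + 3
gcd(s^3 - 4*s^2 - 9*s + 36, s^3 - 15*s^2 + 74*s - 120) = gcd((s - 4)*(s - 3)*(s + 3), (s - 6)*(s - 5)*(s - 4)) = s - 4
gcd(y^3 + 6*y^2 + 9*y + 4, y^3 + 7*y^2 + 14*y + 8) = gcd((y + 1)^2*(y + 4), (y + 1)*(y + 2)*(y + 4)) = y^2 + 5*y + 4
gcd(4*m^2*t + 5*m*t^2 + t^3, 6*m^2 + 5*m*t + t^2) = 1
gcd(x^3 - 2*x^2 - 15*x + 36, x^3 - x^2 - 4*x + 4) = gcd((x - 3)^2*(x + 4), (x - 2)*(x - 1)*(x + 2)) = 1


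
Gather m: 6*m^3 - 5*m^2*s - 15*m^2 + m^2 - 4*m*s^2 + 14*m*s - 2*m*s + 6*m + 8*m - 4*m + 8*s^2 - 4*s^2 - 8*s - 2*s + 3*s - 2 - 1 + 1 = 6*m^3 + m^2*(-5*s - 14) + m*(-4*s^2 + 12*s + 10) + 4*s^2 - 7*s - 2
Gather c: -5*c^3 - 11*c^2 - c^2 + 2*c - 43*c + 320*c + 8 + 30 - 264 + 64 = -5*c^3 - 12*c^2 + 279*c - 162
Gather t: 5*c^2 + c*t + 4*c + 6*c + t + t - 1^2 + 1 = 5*c^2 + 10*c + t*(c + 2)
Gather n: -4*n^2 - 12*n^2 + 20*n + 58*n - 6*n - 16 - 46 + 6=-16*n^2 + 72*n - 56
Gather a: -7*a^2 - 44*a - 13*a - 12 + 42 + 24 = -7*a^2 - 57*a + 54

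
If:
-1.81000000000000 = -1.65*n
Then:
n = 1.10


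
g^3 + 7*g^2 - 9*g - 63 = (g - 3)*(g + 3)*(g + 7)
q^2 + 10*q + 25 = (q + 5)^2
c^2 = c^2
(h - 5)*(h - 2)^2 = h^3 - 9*h^2 + 24*h - 20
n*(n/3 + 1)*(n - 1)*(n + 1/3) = n^4/3 + 7*n^3/9 - 7*n^2/9 - n/3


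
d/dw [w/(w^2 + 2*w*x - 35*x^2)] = (w^2 + 2*w*x - 2*w*(w + x) - 35*x^2)/(w^2 + 2*w*x - 35*x^2)^2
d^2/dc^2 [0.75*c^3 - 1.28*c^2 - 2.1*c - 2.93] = 4.5*c - 2.56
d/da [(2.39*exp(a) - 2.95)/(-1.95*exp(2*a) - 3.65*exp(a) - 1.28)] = (4.6605*exp(2*a) - 11.505*exp(a) - 13.8267)*exp(a)/(3.8025*exp(4*a) + 14.235*exp(3*a) + 18.3145*exp(2*a) + 9.344*exp(a) + 1.6384)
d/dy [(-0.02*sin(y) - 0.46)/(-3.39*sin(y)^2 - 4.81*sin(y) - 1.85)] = (-3.1188*sin(y) + 0.0339*cos(2*y) - 2.2095)*cos(y)/(3.39*sin(y)^2 + 4.81*sin(y) + 1.85)^2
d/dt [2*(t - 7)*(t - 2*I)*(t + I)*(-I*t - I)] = -8*I*t^3 + t^2*(-6 + 36*I) + t*(24 + 20*I) + 14 + 24*I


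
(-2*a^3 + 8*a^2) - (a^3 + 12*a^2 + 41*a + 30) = -3*a^3 - 4*a^2 - 41*a - 30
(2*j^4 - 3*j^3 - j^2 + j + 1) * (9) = 18*j^4 - 27*j^3 - 9*j^2 + 9*j + 9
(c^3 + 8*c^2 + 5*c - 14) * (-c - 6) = -c^4 - 14*c^3 - 53*c^2 - 16*c + 84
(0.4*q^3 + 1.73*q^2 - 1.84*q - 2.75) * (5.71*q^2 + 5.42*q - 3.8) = 2.284*q^5 + 12.0463*q^4 - 2.6498*q^3 - 32.2493*q^2 - 7.913*q + 10.45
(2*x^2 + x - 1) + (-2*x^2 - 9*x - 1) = -8*x - 2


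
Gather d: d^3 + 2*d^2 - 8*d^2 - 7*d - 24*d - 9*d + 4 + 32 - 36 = d^3 - 6*d^2 - 40*d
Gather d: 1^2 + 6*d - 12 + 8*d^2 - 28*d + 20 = 8*d^2 - 22*d + 9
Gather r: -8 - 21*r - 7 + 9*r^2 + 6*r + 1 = 9*r^2 - 15*r - 14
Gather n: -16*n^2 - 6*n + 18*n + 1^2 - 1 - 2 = -16*n^2 + 12*n - 2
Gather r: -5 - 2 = -7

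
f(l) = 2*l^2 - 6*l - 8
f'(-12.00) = -54.00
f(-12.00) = 352.00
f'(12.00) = 42.00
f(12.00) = 208.00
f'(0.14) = -5.44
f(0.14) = -8.80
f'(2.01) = 2.04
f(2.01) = -11.98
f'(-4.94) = -25.76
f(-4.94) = 70.45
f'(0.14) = -5.44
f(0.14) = -8.80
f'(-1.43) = -11.72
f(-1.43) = 4.67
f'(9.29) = 31.16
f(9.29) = 108.87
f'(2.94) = 5.76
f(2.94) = -8.35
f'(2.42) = 3.68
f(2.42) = -10.81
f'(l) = 4*l - 6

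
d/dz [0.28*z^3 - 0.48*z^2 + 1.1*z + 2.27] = 0.84*z^2 - 0.96*z + 1.1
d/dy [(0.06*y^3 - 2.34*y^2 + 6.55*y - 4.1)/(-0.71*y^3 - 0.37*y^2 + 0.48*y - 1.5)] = (-1.6836*y^4 + 9.3586*y^3 - 7.7027*y^2 + 3.986*y - 7.857)/(0.5041*y^6 + 0.5254*y^5 - 0.5447*y^4 + 1.7748*y^3 + 1.3404*y^2 - 1.44*y + 2.25)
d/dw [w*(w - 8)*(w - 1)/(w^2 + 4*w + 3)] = (w^4 + 8*w^3 - 35*w^2 - 54*w + 24)/(w^4 + 8*w^3 + 22*w^2 + 24*w + 9)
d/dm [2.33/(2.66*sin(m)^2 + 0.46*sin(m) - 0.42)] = -(12.3956*sin(m) + 1.0718)*cos(m)/(2.66*sin(m)^2 + 0.46*sin(m) - 0.42)^2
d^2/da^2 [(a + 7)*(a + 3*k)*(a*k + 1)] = 6*a*k + 6*k^2 + 14*k + 2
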